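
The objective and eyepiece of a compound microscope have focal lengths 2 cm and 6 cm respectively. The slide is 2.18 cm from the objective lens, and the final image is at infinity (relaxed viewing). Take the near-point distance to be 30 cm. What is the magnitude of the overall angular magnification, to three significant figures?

55.6

Objective: 1/d_i = 1/f_obj - 1/d_o = 1/2 - 1/2.18 = 0.04128 cm^-1, so d_i = 24.222 cm.
m_obj = -d_i/d_o = -24.222/2.18 = -11.111.
Eyepiece angular magnification (image at infinity): M_eye = D/f_e = 30/6 = 5.000.
Overall M = m_obj x M_eye = (-11.111)(5.000) = -55.56.
|M| = 55.56.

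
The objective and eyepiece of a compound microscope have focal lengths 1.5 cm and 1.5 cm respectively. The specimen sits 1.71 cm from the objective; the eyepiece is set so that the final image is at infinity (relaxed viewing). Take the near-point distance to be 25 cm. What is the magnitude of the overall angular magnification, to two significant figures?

Objective: 1/d_i = 1/f_obj - 1/d_o = 1/1.5 - 1/1.71 = 0.08187 cm^-1, so d_i = 12.214 cm.
m_obj = -d_i/d_o = -12.214/1.71 = -7.143.
Eyepiece angular magnification (image at infinity): M_eye = D/f_e = 25/1.5 = 16.667.
Overall M = m_obj x M_eye = (-7.143)(16.667) = -119.05.
|M| = 119.05.

120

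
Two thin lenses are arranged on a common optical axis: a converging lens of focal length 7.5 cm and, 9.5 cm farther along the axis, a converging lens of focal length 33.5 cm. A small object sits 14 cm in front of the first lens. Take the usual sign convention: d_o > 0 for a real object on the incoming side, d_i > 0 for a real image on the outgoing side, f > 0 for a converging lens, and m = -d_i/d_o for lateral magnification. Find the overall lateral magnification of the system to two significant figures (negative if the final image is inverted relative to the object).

Lens 1: 1/d_i1 = 1/f_1 - 1/d_o1 = 1/7.5 - 1/14 = 0.06190 cm^-1, so d_i1 = 16.154 cm.
m_1 = -(16.154)/14 = -1.1538.
Since 16.154 cm > 9.5 cm, the first image lies past the second lens and serves as a virtual object: d_o2 = L - d_i1 = -6.654 cm.
Lens 2: 1/d_i2 = 1/f_2 - 1/d_o2 = 1/33.5 - 1/(-6.654) = 0.18014 cm^-1, so d_i2 = 5.551 cm.
m_2 = -(5.551)/(-6.654) = 0.8343.
Total m = m_1 x m_2 = (-1.1538)(0.8343) = -0.9626.

-0.96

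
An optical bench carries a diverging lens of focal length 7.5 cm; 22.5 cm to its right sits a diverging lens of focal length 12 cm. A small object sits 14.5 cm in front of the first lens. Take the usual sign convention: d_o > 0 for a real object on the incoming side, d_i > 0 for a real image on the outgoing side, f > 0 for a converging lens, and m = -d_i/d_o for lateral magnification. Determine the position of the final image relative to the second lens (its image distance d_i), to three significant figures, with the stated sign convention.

-8.35 cm

Lens 1: 1/d_i1 = 1/f_1 - 1/d_o1 = 1/(-7.5) - 1/14.5 = -0.20230 cm^-1, so d_i1 = -4.943 cm.
With d_i1 < 0 the first image is virtual and lies on the object side; the object distance for lens 2 is d_o2 = 22.5 - (-4.943) = 27.443 cm.
Lens 2: 1/d_i2 = 1/f_2 - 1/d_o2 = 1/(-12) - 1/(27.443) = -0.11977 cm^-1, so d_i2 = -8.349 cm.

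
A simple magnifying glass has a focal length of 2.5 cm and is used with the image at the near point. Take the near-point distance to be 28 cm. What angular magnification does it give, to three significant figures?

12.2

M = 1 + D/f = 1 + 28/2.5 = 12.200.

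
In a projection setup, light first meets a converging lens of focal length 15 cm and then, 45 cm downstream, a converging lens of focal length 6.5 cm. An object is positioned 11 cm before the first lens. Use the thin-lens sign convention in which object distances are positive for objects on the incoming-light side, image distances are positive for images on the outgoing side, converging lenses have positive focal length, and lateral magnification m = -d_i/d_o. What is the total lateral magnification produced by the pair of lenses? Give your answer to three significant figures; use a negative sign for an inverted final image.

Lens 1: 1/d_i1 = 1/f_1 - 1/d_o1 = 1/15 - 1/11 = -0.02424 cm^-1, so d_i1 = -41.250 cm.
m_1 = -(-41.250)/11 = 3.7500.
With d_i1 < 0 the first image is virtual and lies on the object side; the object distance for lens 2 is d_o2 = 45 - (-41.250) = 86.250 cm.
Lens 2: 1/d_i2 = 1/f_2 - 1/d_o2 = 1/6.5 - 1/(86.250) = 0.14225 cm^-1, so d_i2 = 7.030 cm.
m_2 = -(7.030)/(86.250) = -0.0815.
The system's lateral magnification is m_1 m_2 = (3.7500)(-0.0815) = -0.3056.

-0.306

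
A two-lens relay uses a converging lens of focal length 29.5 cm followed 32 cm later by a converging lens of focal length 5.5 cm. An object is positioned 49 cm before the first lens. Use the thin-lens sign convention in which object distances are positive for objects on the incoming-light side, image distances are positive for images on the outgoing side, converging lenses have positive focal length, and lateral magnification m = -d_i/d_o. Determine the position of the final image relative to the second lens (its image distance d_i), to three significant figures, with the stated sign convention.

4.86 cm

Applying the thin-lens equation to the first lens, 1/29.5 = 1/49 + 1/d_i1, which gives d_i1 = 74.128 cm.
This image would form 74.128 cm past lens 1, i.e. 42.128 cm beyond lens 2, so it is a virtual object for lens 2: d_o2 = 32 - 74.128 = -42.128 cm.
Applying the thin-lens equation again with f_2 = 5.5 cm and d_o2 = -42.128 cm gives d_i2 = 4.865 cm.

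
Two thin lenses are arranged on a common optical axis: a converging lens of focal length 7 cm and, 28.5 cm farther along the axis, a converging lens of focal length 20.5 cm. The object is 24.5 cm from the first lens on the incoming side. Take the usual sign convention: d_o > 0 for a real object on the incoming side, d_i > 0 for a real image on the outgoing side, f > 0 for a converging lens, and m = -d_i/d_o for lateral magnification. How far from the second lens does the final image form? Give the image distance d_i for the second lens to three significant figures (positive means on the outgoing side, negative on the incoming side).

First lens: d_i1 = 1/(1/7 - 1/24.5) = 9.800 cm.
Object distance for lens 2: d_o2 = 28.5 - 9.800 = 18.700 cm.
Second lens: d_i2 = 1/(1/20.5 - 1/(18.700)) = -212.972 cm.

-213 cm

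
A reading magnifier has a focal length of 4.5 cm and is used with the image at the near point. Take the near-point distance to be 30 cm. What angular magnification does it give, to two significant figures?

M = 1 + D/f = 1 + 30/4.5 = 7.667.

7.7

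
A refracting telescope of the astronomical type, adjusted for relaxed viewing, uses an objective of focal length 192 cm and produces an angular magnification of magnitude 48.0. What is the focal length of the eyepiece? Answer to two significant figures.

4.0 cm

|M| = f_obj/f_eye, so f_eye = f_obj/|M| = 192/48.0 = 4.000 cm.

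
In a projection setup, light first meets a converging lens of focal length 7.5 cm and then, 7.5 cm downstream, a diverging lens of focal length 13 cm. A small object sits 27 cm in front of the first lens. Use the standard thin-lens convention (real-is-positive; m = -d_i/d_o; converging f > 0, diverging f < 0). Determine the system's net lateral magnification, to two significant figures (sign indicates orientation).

-0.49

Applying the thin-lens equation to the first lens, 1/7.5 = 1/27 + 1/d_i1, which gives d_i1 = 10.385 cm.
Its lateral magnification is m_1 = -d_i1/d_o1 = -(10.385)/27 = -0.3846.
Since 10.385 cm > 7.5 cm, the first image lies past the second lens and serves as a virtual object: d_o2 = L - d_i1 = -2.885 cm.
Applying the thin-lens equation again with f_2 = -13 cm and d_o2 = -2.885 cm gives d_i2 = 3.707 cm.
m_2 = -(3.707)/(-2.885) = 1.2852.
Overall magnification: m = m_1 m_2 = -0.4943.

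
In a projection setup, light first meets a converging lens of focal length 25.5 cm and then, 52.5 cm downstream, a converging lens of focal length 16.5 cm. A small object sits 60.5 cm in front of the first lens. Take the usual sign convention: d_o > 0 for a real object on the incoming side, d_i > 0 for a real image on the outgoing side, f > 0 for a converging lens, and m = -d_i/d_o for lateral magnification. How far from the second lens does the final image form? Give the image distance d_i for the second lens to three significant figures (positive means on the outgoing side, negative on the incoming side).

-17.2 cm

Applying the thin-lens equation to the first lens, 1/25.5 = 1/60.5 + 1/d_i1, which gives d_i1 = 44.079 cm.
Object distance for lens 2: d_o2 = 52.5 - 44.079 = 8.421 cm.
Applying the thin-lens equation again with f_2 = 16.5 cm and d_o2 = 8.421 cm gives d_i2 = -17.200 cm.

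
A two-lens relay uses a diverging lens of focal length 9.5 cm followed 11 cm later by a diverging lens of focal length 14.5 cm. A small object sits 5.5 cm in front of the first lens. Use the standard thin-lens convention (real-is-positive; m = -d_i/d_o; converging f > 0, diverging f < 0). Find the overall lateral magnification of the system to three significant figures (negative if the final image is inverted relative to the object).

First lens: d_i1 = 1/(1/(-9.5) - 1/5.5) = -3.483 cm.
m_1 = -(-3.483)/5.5 = 0.6333.
With d_i1 < 0 the first image is virtual and lies on the object side; the object distance for lens 2 is d_o2 = 11 - (-3.483) = 14.483 cm.
Second lens: d_i2 = 1/(1/(-14.5) - 1/(14.483)) = -7.246 cm.
m_2 = -(-7.246)/(14.483) = 0.5003.
Total m = m_1 x m_2 = (0.6333)(0.5003) = 0.3168.

0.317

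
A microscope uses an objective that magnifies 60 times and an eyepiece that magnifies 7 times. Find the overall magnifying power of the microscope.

The overall magnification of a compound microscope is the product of the objective and eyepiece magnifications:
M = M_obj x M_eye = 60 x 7 = 420.

420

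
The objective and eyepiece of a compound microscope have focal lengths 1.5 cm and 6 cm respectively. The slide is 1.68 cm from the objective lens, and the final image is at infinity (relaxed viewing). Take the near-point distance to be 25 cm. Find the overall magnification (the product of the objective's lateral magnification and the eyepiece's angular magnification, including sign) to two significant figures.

Objective: 1/d_i = 1/f_obj - 1/d_o = 1/1.5 - 1/1.68 = 0.07143 cm^-1, so d_i = 14.000 cm.
m_obj = -d_i/d_o = -14.000/1.68 = -8.333.
Eyepiece angular magnification (image at infinity): M_eye = D/f_e = 25/6 = 4.167.
Overall M = m_obj x M_eye = (-8.333)(4.167) = -34.72.

-35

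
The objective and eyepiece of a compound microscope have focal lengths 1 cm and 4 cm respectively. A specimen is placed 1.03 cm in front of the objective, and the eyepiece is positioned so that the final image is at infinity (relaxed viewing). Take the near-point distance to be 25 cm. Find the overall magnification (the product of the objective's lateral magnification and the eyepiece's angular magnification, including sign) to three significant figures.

Objective: 1/d_i = 1/f_obj - 1/d_o = 1/1 - 1/1.03 = 0.02913 cm^-1, so d_i = 34.333 cm.
m_obj = -d_i/d_o = -34.333/1.03 = -33.333.
Eyepiece angular magnification (image at infinity): M_eye = D/f_e = 25/4 = 6.250.
Overall M = m_obj x M_eye = (-33.333)(6.250) = -208.33.

-208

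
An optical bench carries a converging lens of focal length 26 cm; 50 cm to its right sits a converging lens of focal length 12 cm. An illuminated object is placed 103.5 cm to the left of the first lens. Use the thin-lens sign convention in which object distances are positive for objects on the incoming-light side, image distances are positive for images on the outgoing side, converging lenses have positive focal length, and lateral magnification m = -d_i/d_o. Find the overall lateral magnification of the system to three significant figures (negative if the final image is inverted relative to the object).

1.23

First lens: d_i1 = 1/(1/26 - 1/103.5) = 34.723 cm.
m_1 = -(34.723)/103.5 = -0.3355.
The intermediate image is 34.723 cm to the right of lens 1, so d_o2 = L - d_i1 = 50 - 34.723 = 15.277 cm.
Second lens: d_i2 = 1/(1/12 - 1/(15.277)) = 55.937 cm.
m_2 = -(55.937)/(15.277) = -3.6614.
Overall magnification: m = m_1 m_2 = 1.2283.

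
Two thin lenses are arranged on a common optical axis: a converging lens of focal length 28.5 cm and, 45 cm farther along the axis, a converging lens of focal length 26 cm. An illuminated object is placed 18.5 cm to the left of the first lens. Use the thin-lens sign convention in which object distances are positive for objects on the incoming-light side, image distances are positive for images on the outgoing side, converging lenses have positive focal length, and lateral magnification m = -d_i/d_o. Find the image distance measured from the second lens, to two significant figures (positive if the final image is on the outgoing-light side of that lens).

First lens: d_i1 = 1/(1/28.5 - 1/18.5) = -52.725 cm.
With d_i1 < 0 the first image is virtual and lies on the object side; the object distance for lens 2 is d_o2 = 45 - (-52.725) = 97.725 cm.
Second lens: d_i2 = 1/(1/26 - 1/(97.725)) = 35.425 cm.

35 cm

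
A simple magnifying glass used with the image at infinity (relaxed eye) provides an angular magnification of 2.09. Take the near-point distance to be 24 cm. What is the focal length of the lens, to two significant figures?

11 cm

For the image at infinity, M = D/f.
f = D/M = 24/2.09 = 11.483 cm.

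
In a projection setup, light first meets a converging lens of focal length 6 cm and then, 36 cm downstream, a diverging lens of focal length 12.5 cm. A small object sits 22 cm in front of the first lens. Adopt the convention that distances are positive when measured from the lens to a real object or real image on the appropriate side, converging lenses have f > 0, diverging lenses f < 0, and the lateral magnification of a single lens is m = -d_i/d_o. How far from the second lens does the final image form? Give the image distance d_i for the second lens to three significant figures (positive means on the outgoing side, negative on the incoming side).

First lens: d_i1 = 1/(1/6 - 1/22) = 8.250 cm.
That image sits 27.750 cm in front of the second lens, so d_o2 = 27.750 cm.
Second lens: d_i2 = 1/(1/(-12.5) - 1/(27.750)) = -8.618 cm.

-8.62 cm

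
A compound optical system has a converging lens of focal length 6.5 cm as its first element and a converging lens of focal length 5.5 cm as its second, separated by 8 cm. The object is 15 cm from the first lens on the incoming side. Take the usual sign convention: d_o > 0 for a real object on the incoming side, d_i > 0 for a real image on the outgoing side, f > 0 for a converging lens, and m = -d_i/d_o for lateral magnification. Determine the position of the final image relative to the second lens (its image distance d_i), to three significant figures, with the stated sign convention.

2.13 cm

Applying the thin-lens equation to the first lens, 1/6.5 = 1/15 + 1/d_i1, which gives d_i1 = 11.471 cm.
Since 11.471 cm > 8 cm, the first image lies past the second lens and serves as a virtual object: d_o2 = L - d_i1 = -3.471 cm.
Applying the thin-lens equation again with f_2 = 5.5 cm and d_o2 = -3.471 cm gives d_i2 = 2.128 cm.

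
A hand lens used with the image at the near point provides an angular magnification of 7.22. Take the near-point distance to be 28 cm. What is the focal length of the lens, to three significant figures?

4.50 cm

For the image at the near point, M = 1 + D/f.
f = D/(M - 1) = 28/(7.22 - 1) = 4.502 cm.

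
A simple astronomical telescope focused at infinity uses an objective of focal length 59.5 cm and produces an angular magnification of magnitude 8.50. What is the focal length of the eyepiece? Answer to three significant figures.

7.00 cm

|M| = f_obj/f_eye, so f_eye = f_obj/|M| = 59.5/8.5 = 7.000 cm.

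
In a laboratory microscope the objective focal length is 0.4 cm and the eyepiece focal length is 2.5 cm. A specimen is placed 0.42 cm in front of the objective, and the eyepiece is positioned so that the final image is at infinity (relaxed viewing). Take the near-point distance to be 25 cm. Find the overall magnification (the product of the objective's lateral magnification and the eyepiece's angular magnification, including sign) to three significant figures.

-200

Objective: 1/d_i = 1/f_obj - 1/d_o = 1/0.4 - 1/0.42 = 0.11905 cm^-1, so d_i = 8.400 cm.
m_obj = -d_i/d_o = -8.400/0.42 = -20.000.
Eyepiece angular magnification (image at infinity): M_eye = D/f_e = 25/2.5 = 10.000.
Overall M = m_obj x M_eye = (-20.000)(10.000) = -200.00.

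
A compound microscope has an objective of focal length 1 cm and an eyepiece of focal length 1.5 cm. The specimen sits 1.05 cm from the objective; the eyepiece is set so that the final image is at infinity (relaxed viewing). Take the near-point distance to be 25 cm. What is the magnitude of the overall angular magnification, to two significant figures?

Objective: 1/d_i = 1/f_obj - 1/d_o = 1/1 - 1/1.05 = 0.04762 cm^-1, so d_i = 21.000 cm.
m_obj = -d_i/d_o = -21.000/1.05 = -20.000.
Eyepiece angular magnification (image at infinity): M_eye = D/f_e = 25/1.5 = 16.667.
Overall M = m_obj x M_eye = (-20.000)(16.667) = -333.33.
|M| = 333.33.

330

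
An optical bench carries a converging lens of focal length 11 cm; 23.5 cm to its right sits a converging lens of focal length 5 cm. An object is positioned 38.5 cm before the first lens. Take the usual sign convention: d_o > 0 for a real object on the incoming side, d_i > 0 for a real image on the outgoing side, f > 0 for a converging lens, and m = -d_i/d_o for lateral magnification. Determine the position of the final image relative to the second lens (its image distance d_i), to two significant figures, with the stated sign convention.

Applying the thin-lens equation to the first lens, 1/11 = 1/38.5 + 1/d_i1, which gives d_i1 = 15.400 cm.
The intermediate image is 15.400 cm to the right of lens 1, so d_o2 = L - d_i1 = 23.5 - 15.400 = 8.100 cm.
Applying the thin-lens equation again with f_2 = 5 cm and d_o2 = 8.100 cm gives d_i2 = 13.065 cm.

13 cm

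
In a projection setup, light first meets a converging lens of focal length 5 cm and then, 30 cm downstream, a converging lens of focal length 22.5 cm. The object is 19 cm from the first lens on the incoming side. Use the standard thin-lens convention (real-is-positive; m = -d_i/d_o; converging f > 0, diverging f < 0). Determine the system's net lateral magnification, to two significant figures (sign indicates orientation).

11

Lens 1: 1/d_i1 = 1/f_1 - 1/d_o1 = 1/5 - 1/19 = 0.14737 cm^-1, so d_i1 = 6.786 cm.
m_1 = -(6.786)/19 = -0.3571.
That image sits 23.214 cm in front of the second lens, so d_o2 = 23.214 cm.
Lens 2: 1/d_i2 = 1/f_2 - 1/d_o2 = 1/22.5 - 1/(23.214) = 0.00137 cm^-1, so d_i2 = 731.250 cm.
m_2 = -(731.250)/(23.214) = -31.5000.
Total m = m_1 x m_2 = (-0.3571)(-31.5000) = 11.2500.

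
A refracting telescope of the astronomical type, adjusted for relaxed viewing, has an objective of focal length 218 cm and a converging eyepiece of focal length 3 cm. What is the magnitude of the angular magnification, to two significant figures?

|M| = f_obj/|f_eye| = 218/3 = 72.667.

73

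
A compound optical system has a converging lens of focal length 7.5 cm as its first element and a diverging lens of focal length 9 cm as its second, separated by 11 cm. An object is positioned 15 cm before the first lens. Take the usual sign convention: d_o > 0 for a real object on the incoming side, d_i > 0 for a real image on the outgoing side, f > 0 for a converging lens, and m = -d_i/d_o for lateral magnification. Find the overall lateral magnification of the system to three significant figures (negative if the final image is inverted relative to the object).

Lens 1: 1/d_i1 = 1/f_1 - 1/d_o1 = 1/7.5 - 1/15 = 0.06667 cm^-1, so d_i1 = 15.000 cm.
m_1 = -(15.000)/15 = -1.0000.
This image would form 15.000 cm past lens 1, i.e. 4.000 cm beyond lens 2, so it is a virtual object for lens 2: d_o2 = 11 - 15.000 = -4.000 cm.
Lens 2: 1/d_i2 = 1/f_2 - 1/d_o2 = 1/(-9) - 1/(-4.000) = 0.13889 cm^-1, so d_i2 = 7.200 cm.
m_2 = -(7.200)/(-4.000) = 1.8000.
The system's lateral magnification is m_1 m_2 = (-1.0000)(1.8000) = -1.8000.

-1.80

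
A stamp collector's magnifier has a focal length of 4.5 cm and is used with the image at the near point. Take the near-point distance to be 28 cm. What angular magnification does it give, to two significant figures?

M = 1 + D/f = 1 + 28/4.5 = 7.222.

7.2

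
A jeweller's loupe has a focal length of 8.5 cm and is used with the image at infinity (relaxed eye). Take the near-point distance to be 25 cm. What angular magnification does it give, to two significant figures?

M = D/f = 25/8.5 = 2.941.

2.9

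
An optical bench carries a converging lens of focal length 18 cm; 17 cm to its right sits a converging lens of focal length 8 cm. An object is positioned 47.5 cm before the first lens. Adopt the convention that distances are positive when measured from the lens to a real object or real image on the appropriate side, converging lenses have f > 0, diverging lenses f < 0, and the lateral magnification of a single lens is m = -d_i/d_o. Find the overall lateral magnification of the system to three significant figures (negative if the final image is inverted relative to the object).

Lens 1: 1/d_i1 = 1/f_1 - 1/d_o1 = 1/18 - 1/47.5 = 0.03450 cm^-1, so d_i1 = 28.983 cm.
m_1 = -(28.983)/47.5 = -0.6102.
This image would form 28.983 cm past lens 1, i.e. 11.983 cm beyond lens 2, so it is a virtual object for lens 2: d_o2 = 17 - 28.983 = -11.983 cm.
Lens 2: 1/d_i2 = 1/f_2 - 1/d_o2 = 1/8 - 1/(-11.983) = 0.20845 cm^-1, so d_i2 = 4.797 cm.
m_2 = -(4.797)/(-11.983) = 0.4003.
Overall magnification: m = m_1 m_2 = -0.2443.

-0.244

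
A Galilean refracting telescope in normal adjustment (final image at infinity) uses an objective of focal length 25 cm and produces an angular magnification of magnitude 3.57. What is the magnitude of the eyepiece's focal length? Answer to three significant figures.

7.00 cm

|M| = f_obj/|f_eye|, so |f_eye| = f_obj/|M| = 25/3.57 = 7.003 cm.
(The eyepiece is diverging, so its signed focal length is -7.003 cm.)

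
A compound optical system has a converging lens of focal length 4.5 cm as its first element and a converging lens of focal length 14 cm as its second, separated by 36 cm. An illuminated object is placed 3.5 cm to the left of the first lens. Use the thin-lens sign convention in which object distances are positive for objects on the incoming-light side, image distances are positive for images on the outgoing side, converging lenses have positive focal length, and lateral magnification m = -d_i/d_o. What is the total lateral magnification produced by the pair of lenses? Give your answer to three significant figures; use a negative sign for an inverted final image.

-1.67

Applying the thin-lens equation to the first lens, 1/4.5 = 1/3.5 + 1/d_i1, which gives d_i1 = -15.750 cm.
Its lateral magnification is m_1 = -d_i1/d_o1 = -(-15.750)/3.5 = 4.5000.
The intermediate image is virtual, 15.750 cm to the left of lens 1, so d_o2 = L - d_i1 = 36 - (-15.750) = 51.750 cm.
Applying the thin-lens equation again with f_2 = 14 cm and d_o2 = 51.750 cm gives d_i2 = 19.192 cm.
m_2 = -(19.192)/(51.750) = -0.3709.
Total m = m_1 x m_2 = (4.5000)(-0.3709) = -1.6689.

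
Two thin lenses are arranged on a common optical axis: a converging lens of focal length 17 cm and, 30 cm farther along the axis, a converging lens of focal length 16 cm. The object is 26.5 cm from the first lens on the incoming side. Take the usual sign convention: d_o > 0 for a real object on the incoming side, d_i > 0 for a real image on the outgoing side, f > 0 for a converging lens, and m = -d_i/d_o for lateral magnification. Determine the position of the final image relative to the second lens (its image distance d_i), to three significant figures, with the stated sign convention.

8.34 cm

First lens: d_i1 = 1/(1/17 - 1/26.5) = 47.421 cm.
Since 47.421 cm > 30 cm, the first image lies past the second lens and serves as a virtual object: d_o2 = L - d_i1 = -17.421 cm.
Second lens: d_i2 = 1/(1/16 - 1/(-17.421)) = 8.340 cm.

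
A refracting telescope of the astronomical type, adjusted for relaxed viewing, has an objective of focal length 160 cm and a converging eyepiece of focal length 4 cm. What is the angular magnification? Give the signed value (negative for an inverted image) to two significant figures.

M = -f_obj/f_eye = -160/(4) = -40.000.

-40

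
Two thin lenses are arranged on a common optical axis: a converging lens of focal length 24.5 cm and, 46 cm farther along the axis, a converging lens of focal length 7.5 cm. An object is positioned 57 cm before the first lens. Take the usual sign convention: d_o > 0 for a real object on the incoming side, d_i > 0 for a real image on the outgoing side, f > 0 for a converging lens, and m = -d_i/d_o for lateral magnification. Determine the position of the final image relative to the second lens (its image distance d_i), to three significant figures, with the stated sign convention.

Lens 1: 1/d_i1 = 1/f_1 - 1/d_o1 = 1/24.5 - 1/57 = 0.02327 cm^-1, so d_i1 = 42.969 cm.
The intermediate image is 42.969 cm to the right of lens 1, so d_o2 = L - d_i1 = 46 - 42.969 = 3.031 cm.
Lens 2: 1/d_i2 = 1/f_2 - 1/d_o2 = 1/7.5 - 1/(3.031) = -0.19662 cm^-1, so d_i2 = -5.086 cm.

-5.09 cm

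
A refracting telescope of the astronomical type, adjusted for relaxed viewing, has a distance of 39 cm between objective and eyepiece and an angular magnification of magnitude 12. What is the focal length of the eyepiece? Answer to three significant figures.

In normal adjustment the tube length equals f_obj + f_eye and |M| = f_obj/f_eye.
So f_obj = 12 f_eye and 12 f_eye + f_eye = 39 cm, giving f_eye = 39/13 = 3.000 cm and f_obj = 36.000 cm.

3.00 cm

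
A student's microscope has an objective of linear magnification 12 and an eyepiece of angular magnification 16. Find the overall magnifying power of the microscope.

192

The overall magnification of a compound microscope is the product of the objective and eyepiece magnifications:
M = M_obj x M_eye = 12 x 16 = 192.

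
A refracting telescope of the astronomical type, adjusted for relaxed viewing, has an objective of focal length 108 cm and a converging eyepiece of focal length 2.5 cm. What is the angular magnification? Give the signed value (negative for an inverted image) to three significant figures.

-43.2

M = -f_obj/f_eye = -108/(2.5) = -43.200.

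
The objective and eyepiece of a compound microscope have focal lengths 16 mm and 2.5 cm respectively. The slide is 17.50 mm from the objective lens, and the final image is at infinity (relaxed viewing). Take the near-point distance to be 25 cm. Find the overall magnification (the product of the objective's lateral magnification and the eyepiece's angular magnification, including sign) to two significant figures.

Convert to cm: f_obj = 16 mm = 1.6 cm; d_o = 17.50 mm = 1.75 cm.
Objective: 1/d_i = 1/f_obj - 1/d_o = 1/1.6 - 1/1.75 = 0.05357 cm^-1, so d_i = 18.667 cm.
m_obj = -d_i/d_o = -18.667/1.75 = -10.667.
Eyepiece angular magnification (image at infinity): M_eye = D/f_e = 25/2.5 = 10.000.
Overall M = m_obj x M_eye = (-10.667)(10.000) = -106.67.

-110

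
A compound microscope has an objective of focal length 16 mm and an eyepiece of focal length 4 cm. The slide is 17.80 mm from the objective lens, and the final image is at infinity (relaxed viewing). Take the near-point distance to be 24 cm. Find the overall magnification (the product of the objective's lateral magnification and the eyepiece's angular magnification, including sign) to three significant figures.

-53.3

Convert to cm: f_obj = 16 mm = 1.6 cm; d_o = 17.80 mm = 1.78 cm.
Objective: 1/d_i = 1/f_obj - 1/d_o = 1/1.6 - 1/1.78 = 0.06320 cm^-1, so d_i = 15.822 cm.
m_obj = -d_i/d_o = -15.822/1.78 = -8.889.
Eyepiece angular magnification (image at infinity): M_eye = D/f_e = 24/4 = 6.000.
Overall M = m_obj x M_eye = (-8.889)(6.000) = -53.33.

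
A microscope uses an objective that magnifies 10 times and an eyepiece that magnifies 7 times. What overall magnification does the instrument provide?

70

The overall magnification of a compound microscope is the product of the objective and eyepiece magnifications:
M = M_obj x M_eye = 10 x 7 = 70.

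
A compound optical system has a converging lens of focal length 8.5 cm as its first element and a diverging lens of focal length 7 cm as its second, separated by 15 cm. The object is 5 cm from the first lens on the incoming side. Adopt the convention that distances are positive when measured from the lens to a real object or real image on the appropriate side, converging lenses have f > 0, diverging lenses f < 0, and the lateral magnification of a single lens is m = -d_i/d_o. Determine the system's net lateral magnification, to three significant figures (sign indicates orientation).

0.498

Lens 1: 1/d_i1 = 1/f_1 - 1/d_o1 = 1/8.5 - 1/5 = -0.08235 cm^-1, so d_i1 = -12.143 cm.
m_1 = -(-12.143)/5 = 2.4286.
With d_i1 < 0 the first image is virtual and lies on the object side; the object distance for lens 2 is d_o2 = 15 - (-12.143) = 27.143 cm.
Lens 2: 1/d_i2 = 1/f_2 - 1/d_o2 = 1/(-7) - 1/(27.143) = -0.17970 cm^-1, so d_i2 = -5.565 cm.
m_2 = -(-5.565)/(27.143) = 0.2050.
Overall magnification: m = m_1 m_2 = 0.4979.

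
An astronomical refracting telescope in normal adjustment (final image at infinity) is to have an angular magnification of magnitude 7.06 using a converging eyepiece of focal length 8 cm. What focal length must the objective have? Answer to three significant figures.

|M| = f_obj/|f_eye|, so f_obj = |M| x |f_eye| = 7.06 x 8 = 56.480 cm.

56.5 cm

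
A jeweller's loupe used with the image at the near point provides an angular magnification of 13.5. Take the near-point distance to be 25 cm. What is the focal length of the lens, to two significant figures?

For the image at the near point, M = 1 + D/f.
f = D/(M - 1) = 25/(13.5 - 1) = 2.000 cm.

2.0 cm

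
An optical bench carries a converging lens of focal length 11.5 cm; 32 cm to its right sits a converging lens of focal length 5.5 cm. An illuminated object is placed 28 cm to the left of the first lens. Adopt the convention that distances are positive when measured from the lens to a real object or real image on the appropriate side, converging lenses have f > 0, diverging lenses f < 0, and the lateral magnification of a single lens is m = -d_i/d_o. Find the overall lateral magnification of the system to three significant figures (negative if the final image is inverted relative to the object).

Lens 1: 1/d_i1 = 1/f_1 - 1/d_o1 = 1/11.5 - 1/28 = 0.05124 cm^-1, so d_i1 = 19.515 cm.
m_1 = -(19.515)/28 = -0.6970.
Object distance for lens 2: d_o2 = 32 - 19.515 = 12.485 cm.
Lens 2: 1/d_i2 = 1/f_2 - 1/d_o2 = 1/5.5 - 1/(12.485) = 0.10172 cm^-1, so d_i2 = 9.831 cm.
m_2 = -(9.831)/(12.485) = -0.7874.
Total m = m_1 x m_2 = (-0.6970)(-0.7874) = 0.5488.

0.549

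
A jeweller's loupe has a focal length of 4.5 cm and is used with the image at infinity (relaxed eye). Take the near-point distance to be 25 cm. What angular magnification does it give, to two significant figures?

5.6

M = D/f = 25/4.5 = 5.556.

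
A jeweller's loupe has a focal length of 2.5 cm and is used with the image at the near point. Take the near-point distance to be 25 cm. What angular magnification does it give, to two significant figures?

M = 1 + D/f = 1 + 25/2.5 = 11.000.

11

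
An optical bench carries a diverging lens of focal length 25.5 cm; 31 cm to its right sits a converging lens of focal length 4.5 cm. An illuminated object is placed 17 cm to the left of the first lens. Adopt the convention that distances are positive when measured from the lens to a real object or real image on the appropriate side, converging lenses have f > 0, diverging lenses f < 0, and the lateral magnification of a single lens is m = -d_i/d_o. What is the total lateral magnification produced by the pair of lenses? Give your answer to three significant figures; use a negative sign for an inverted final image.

Lens 1: 1/d_i1 = 1/f_1 - 1/d_o1 = 1/(-25.5) - 1/17 = -0.09804 cm^-1, so d_i1 = -10.200 cm.
m_1 = -(-10.200)/17 = 0.6000.
The intermediate image is virtual, 10.200 cm to the left of lens 1, so d_o2 = L - d_i1 = 31 - (-10.200) = 41.200 cm.
Lens 2: 1/d_i2 = 1/f_2 - 1/d_o2 = 1/4.5 - 1/(41.200) = 0.19795 cm^-1, so d_i2 = 5.052 cm.
m_2 = -(5.052)/(41.200) = -0.1226.
Total m = m_1 x m_2 = (0.6000)(-0.1226) = -0.0736.

-0.0736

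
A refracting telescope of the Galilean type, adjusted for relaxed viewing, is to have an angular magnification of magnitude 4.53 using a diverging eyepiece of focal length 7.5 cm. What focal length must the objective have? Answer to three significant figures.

|M| = f_obj/|f_eye|, so f_obj = |M| x |f_eye| = 4.53 x 7.5 = 33.975 cm.

34.0 cm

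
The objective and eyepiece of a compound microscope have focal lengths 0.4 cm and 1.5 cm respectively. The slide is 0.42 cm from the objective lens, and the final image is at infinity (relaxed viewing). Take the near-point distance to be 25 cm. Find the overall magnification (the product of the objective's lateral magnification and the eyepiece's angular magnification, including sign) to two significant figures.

Objective: 1/d_i = 1/f_obj - 1/d_o = 1/0.4 - 1/0.42 = 0.11905 cm^-1, so d_i = 8.400 cm.
m_obj = -d_i/d_o = -8.400/0.42 = -20.000.
Eyepiece angular magnification (image at infinity): M_eye = D/f_e = 25/1.5 = 16.667.
Overall M = m_obj x M_eye = (-20.000)(16.667) = -333.33.

-330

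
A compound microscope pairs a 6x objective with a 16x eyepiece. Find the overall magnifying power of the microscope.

96

The overall magnification of a compound microscope is the product of the objective and eyepiece magnifications:
M = M_obj x M_eye = 6 x 16 = 96.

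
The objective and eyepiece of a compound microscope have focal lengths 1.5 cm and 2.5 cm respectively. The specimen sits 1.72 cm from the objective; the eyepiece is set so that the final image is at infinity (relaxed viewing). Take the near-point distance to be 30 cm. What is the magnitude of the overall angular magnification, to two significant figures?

82

Objective: 1/d_i = 1/f_obj - 1/d_o = 1/1.5 - 1/1.72 = 0.08527 cm^-1, so d_i = 11.727 cm.
m_obj = -d_i/d_o = -11.727/1.72 = -6.818.
Eyepiece angular magnification (image at infinity): M_eye = D/f_e = 30/2.5 = 12.000.
Overall M = m_obj x M_eye = (-6.818)(12.000) = -81.82.
|M| = 81.82.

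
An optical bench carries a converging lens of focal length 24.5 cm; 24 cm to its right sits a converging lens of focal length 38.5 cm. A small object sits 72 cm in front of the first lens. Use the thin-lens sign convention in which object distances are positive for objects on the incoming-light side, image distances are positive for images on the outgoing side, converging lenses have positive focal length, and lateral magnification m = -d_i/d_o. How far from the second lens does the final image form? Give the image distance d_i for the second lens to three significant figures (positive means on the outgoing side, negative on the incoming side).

9.79 cm

Lens 1: 1/d_i1 = 1/f_1 - 1/d_o1 = 1/24.5 - 1/72 = 0.02693 cm^-1, so d_i1 = 37.137 cm.
Since 37.137 cm > 24 cm, the first image lies past the second lens and serves as a virtual object: d_o2 = L - d_i1 = -13.137 cm.
Lens 2: 1/d_i2 = 1/f_2 - 1/d_o2 = 1/38.5 - 1/(-13.137) = 0.10210 cm^-1, so d_i2 = 9.795 cm.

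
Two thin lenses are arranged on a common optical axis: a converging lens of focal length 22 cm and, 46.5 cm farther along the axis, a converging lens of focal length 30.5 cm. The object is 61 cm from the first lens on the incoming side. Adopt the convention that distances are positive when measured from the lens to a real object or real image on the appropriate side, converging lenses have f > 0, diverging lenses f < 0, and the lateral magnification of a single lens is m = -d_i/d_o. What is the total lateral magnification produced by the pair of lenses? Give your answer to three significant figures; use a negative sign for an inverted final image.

First lens: d_i1 = 1/(1/22 - 1/61) = 34.410 cm.
m_1 = -(34.410)/61 = -0.5641.
The intermediate image is 34.410 cm to the right of lens 1, so d_o2 = L - d_i1 = 46.5 - 34.410 = 12.090 cm.
Second lens: d_i2 = 1/(1/30.5 - 1/(12.090)) = -20.029 cm.
m_2 = -(-20.029)/(12.090) = 1.6567.
Overall magnification: m = m_1 m_2 = -0.9345.

-0.935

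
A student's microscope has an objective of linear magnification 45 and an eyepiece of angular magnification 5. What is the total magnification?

The overall magnification of a compound microscope is the product of the objective and eyepiece magnifications:
M = M_obj x M_eye = 45 x 5 = 225.

225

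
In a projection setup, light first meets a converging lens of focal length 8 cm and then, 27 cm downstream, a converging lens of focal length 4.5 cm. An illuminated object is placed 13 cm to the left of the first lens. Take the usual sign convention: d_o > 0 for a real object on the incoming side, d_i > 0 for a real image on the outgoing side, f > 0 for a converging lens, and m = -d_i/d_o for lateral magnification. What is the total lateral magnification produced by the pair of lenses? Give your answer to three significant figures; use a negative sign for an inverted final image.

4.24

Lens 1: 1/d_i1 = 1/f_1 - 1/d_o1 = 1/8 - 1/13 = 0.04808 cm^-1, so d_i1 = 20.800 cm.
m_1 = -(20.800)/13 = -1.6000.
Object distance for lens 2: d_o2 = 27 - 20.800 = 6.200 cm.
Lens 2: 1/d_i2 = 1/f_2 - 1/d_o2 = 1/4.5 - 1/(6.200) = 0.06093 cm^-1, so d_i2 = 16.412 cm.
m_2 = -(16.412)/(6.200) = -2.6471.
Overall magnification: m = m_1 m_2 = 4.2353.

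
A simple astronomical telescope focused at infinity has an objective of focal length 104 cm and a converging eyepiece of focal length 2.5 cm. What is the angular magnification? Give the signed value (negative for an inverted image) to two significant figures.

-42

M = -f_obj/f_eye = -104/(2.5) = -41.600.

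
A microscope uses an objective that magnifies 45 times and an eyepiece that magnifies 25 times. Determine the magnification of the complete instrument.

1125

The overall magnification of a compound microscope is the product of the objective and eyepiece magnifications:
M = M_obj x M_eye = 45 x 25 = 1125.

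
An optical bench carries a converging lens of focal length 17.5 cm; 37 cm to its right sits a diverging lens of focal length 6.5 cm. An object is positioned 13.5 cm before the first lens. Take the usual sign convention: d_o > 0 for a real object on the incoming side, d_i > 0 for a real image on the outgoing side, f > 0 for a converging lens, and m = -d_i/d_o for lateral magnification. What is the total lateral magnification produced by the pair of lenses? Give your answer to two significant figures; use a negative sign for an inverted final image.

0.28

Applying the thin-lens equation to the first lens, 1/17.5 = 1/13.5 + 1/d_i1, which gives d_i1 = -59.063 cm.
Its lateral magnification is m_1 = -d_i1/d_o1 = -(-59.063)/13.5 = 4.3750.
The intermediate image is virtual, 59.063 cm to the left of lens 1, so d_o2 = L - d_i1 = 37 - (-59.063) = 96.062 cm.
Applying the thin-lens equation again with f_2 = -6.5 cm and d_o2 = 96.062 cm gives d_i2 = -6.088 cm.
m_2 = -(-6.088)/(96.062) = 0.0634.
The system's lateral magnification is m_1 m_2 = (4.3750)(0.0634) = 0.2773.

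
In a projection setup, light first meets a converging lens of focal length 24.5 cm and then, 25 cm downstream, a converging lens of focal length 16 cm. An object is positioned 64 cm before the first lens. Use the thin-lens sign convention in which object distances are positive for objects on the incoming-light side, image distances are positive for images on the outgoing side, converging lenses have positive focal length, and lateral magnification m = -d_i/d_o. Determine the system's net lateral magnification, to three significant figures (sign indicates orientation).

-0.323

Lens 1: 1/d_i1 = 1/f_1 - 1/d_o1 = 1/24.5 - 1/64 = 0.02519 cm^-1, so d_i1 = 39.696 cm.
m_1 = -(39.696)/64 = -0.6203.
This image would form 39.696 cm past lens 1, i.e. 14.696 cm beyond lens 2, so it is a virtual object for lens 2: d_o2 = 25 - 39.696 = -14.696 cm.
Lens 2: 1/d_i2 = 1/f_2 - 1/d_o2 = 1/16 - 1/(-14.696) = 0.13054 cm^-1, so d_i2 = 7.660 cm.
m_2 = -(7.660)/(-14.696) = 0.5212.
The system's lateral magnification is m_1 m_2 = (-0.6203)(0.5212) = -0.3233.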